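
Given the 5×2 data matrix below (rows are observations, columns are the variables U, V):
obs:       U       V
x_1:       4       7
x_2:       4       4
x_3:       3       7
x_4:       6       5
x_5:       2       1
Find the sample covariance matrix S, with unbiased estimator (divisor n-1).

Step 1 — column means:
  mean(U) = (4 + 4 + 3 + 6 + 2) / 5 = 19/5 = 3.8
  mean(V) = (7 + 4 + 7 + 5 + 1) / 5 = 24/5 = 4.8

Step 2 — sample covariance S[i,j] = (1/(n-1)) · Σ_k (x_{k,i} - mean_i) · (x_{k,j} - mean_j), with n-1 = 4.
  S[U,U] = ((0.2)·(0.2) + (0.2)·(0.2) + (-0.8)·(-0.8) + (2.2)·(2.2) + (-1.8)·(-1.8)) / 4 = 8.8/4 = 2.2
  S[U,V] = ((0.2)·(2.2) + (0.2)·(-0.8) + (-0.8)·(2.2) + (2.2)·(0.2) + (-1.8)·(-3.8)) / 4 = 5.8/4 = 1.45
  S[V,V] = ((2.2)·(2.2) + (-0.8)·(-0.8) + (2.2)·(2.2) + (0.2)·(0.2) + (-3.8)·(-3.8)) / 4 = 24.8/4 = 6.2

S is symmetric (S[j,i] = S[i,j]). Assembling:

S = [[2.2, 1.45],
 [1.45, 6.2]]


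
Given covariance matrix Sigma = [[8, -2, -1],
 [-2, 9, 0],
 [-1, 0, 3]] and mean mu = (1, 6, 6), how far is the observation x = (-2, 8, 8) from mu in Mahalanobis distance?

Step 1 — centre the observation: (x - mu) = (-3, 2, 2).

Step 2 — invert Sigma (cofactor / det for 3×3, or solve directly):
  Sigma^{-1} = [[0.1385, 0.0308, 0.0462],
 [0.0308, 0.1179, 0.0103],
 [0.0462, 0.0103, 0.3487]].

Step 3 — form the quadratic (x - mu)^T · Sigma^{-1} · (x - mu):
  Sigma^{-1} · (x - mu) = (-0.2615, 0.1641, 0.5795).
  (x - mu)^T · [Sigma^{-1} · (x - mu)] = (-3)·(-0.2615) + (2)·(0.1641) + (2)·(0.5795) = 2.2718.

Step 4 — take square root: d = √(2.2718) ≈ 1.5072.

d(x, mu) = √(2.2718) ≈ 1.5072


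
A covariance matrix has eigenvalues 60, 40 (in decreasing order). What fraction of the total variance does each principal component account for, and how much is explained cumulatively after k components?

Step 1 — total variance = trace(Sigma) = Σ λ_i = 60 + 40 = 100.

Step 2 — fraction explained by component i = λ_i / Σ λ:
  PC1: 60/100 = 0.6
  PC2: 40/100 = 0.4

Step 3 — cumulative fraction after k components = (λ_1 + ... + λ_k) / Σ λ:
  k = 1: 60/100 = 0.6
  k = 2: (60 + 40)/100 = 100/100 = 1

Summary (fraction, with percent):

explained: PC1 0.6 (60%), PC2 0.4 (40%);  cumulative: 0.6, 1


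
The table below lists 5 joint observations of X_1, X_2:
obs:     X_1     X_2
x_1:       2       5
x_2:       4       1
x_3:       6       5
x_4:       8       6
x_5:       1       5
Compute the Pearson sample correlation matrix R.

Step 1 — column means:
  mean(X_1) = (2 + 4 + 6 + 8 + 1) / 5 = 21/5 = 4.2
  mean(X_2) = (5 + 1 + 5 + 6 + 5) / 5 = 22/5 = 4.4

Step 2 — sample variances and covariances s[i,j] = (1/(n-1)) · Σ_k (x_{k,i} - mean_i) · (x_{k,j} - mean_j), with n-1 = 4:
  s[X_1,X_1] = ((-2.2)·(-2.2) + (-0.2)·(-0.2) + (1.8)·(1.8) + (3.8)·(3.8) + (-3.2)·(-3.2)) / 4 = 32.8/4 = 8.2
  s[X_1,X_2] = ((-2.2)·(0.6) + (-0.2)·(-3.4) + (1.8)·(0.6) + (3.8)·(1.6) + (-3.2)·(0.6)) / 4 = 4.6/4 = 1.15
  s[X_2,X_2] = ((0.6)·(0.6) + (-3.4)·(-3.4) + (0.6)·(0.6) + (1.6)·(1.6) + (0.6)·(0.6)) / 4 = 15.2/4 = 3.8
  Sample standard deviations s_i = √(s[i,i]):
  s(X_1) = √(8.2) = 2.8636
  s(X_2) = √(3.8) = 1.9494

Step 3 — r_{ij} = s_{ij} / (s_i · s_j):
  r[X_1,X_1] = 1 (diagonal).
  r[X_1,X_2] = 1.15 / (2.8636 · 1.9494) = 1.15 / 5.5821 = 0.206
  r[X_2,X_2] = 1 (diagonal).

R is symmetric with unit diagonal. Assembling:

R = [[1, 0.206],
 [0.206, 1]]


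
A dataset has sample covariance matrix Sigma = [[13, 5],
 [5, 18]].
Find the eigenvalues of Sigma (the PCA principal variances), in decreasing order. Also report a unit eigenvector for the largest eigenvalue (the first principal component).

Step 1 — characteristic polynomial of 2×2 Sigma:
  det(Sigma - λI) = λ² - trace · λ + det = 0.
  trace = 13 + 18 = 31, det = 13·18 - (5)² = 209.
Step 2 — discriminant:
  Δ = trace² - 4·det = 961 - 836 = 125.
Step 3 — eigenvalues:
  λ = (trace ± √Δ)/2 = (31 ± 11.1803)/2,
  λ_1 = 21.0902,  λ_2 = 9.9098.

Step 4 — unit eigenvector for λ_1: solve (Sigma - λ_1 I)v = 0. First row:
  (13 - 21.0902)·v_x + (5)·v_y = 0, i.e. (-8.0902)·v_x + (5)·v_y = 0,
  so v ∝ (b, λ_1 - a) = (5, 8.0902) = u.
  ||u|| = √((5)² + (8.0902)²) = √(90.4508) ≈ 9.5106,
  v_1 = u/||u|| ≈ (0.5257, 0.8507) (||v_1|| = 1).

λ_1 = 21.0902,  λ_2 = 9.9098;  v_1 ≈ (0.5257, 0.8507)


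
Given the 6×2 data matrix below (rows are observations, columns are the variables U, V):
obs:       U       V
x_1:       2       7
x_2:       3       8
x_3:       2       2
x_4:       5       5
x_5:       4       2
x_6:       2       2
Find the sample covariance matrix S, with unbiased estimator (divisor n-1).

Step 1 — column means:
  mean(U) = (2 + 3 + 2 + 5 + 4 + 2) / 6 = 18/6 = 3
  mean(V) = (7 + 8 + 2 + 5 + 2 + 2) / 6 = 26/6 = 4.3333

Step 2 — sample covariance S[i,j] = (1/(n-1)) · Σ_k (x_{k,i} - mean_i) · (x_{k,j} - mean_j), with n-1 = 5.
  S[U,U] = ((-1)·(-1) + (0)·(0) + (-1)·(-1) + (2)·(2) + (1)·(1) + (-1)·(-1)) / 5 = 8/5 = 1.6
  S[U,V] = ((-1)·(2.6667) + (0)·(3.6667) + (-1)·(-2.3333) + (2)·(0.6667) + (1)·(-2.3333) + (-1)·(-2.3333)) / 5 = 1/5 = 0.2
  S[V,V] = ((2.6667)·(2.6667) + (3.6667)·(3.6667) + (-2.3333)·(-2.3333) + (0.6667)·(0.6667) + (-2.3333)·(-2.3333) + (-2.3333)·(-2.3333)) / 5 = 37.3333/5 = 7.4667

S is symmetric (S[j,i] = S[i,j]). Assembling:

S = [[1.6, 0.2],
 [0.2, 7.4667]]


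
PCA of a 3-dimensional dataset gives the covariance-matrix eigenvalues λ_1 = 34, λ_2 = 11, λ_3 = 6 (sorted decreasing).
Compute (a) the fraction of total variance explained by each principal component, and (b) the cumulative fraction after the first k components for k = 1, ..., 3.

Step 1 — total variance = trace(Sigma) = Σ λ_i = 34 + 11 + 6 = 51.

Step 2 — fraction explained by component i = λ_i / Σ λ:
  PC1: 34/51 = 0.6667
  PC2: 11/51 = 0.2157
  PC3: 6/51 = 0.1176

Step 3 — cumulative fraction after k components = (λ_1 + ... + λ_k) / Σ λ:
  k = 1: 34/51 = 0.6667
  k = 2: (34 + 11)/51 = 45/51 = 0.8824
  k = 3: (34 + 11 + 6)/51 = 51/51 = 1

Summary (fraction, with percent):

explained: PC1 0.6667 (66.67%), PC2 0.2157 (21.57%), PC3 0.1176 (11.76%);  cumulative: 0.6667, 0.8824, 1


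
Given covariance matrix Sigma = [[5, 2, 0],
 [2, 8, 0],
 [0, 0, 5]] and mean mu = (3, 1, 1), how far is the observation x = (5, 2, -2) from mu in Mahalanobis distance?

Step 1 — centre the observation: (x - mu) = (2, 1, -3).

Step 2 — invert Sigma (cofactor / det for 3×3, or solve directly):
  Sigma^{-1} = [[0.2222, -0.0556, 0],
 [-0.0556, 0.1389, 0],
 [0, 0, 0.2]].

Step 3 — form the quadratic (x - mu)^T · Sigma^{-1} · (x - mu):
  Sigma^{-1} · (x - mu) = (0.3889, 0.0278, -0.6).
  (x - mu)^T · [Sigma^{-1} · (x - mu)] = (2)·(0.3889) + (1)·(0.0278) + (-3)·(-0.6) = 2.6056.

Step 4 — take square root: d = √(2.6056) ≈ 1.6142.

d(x, mu) = √(2.6056) ≈ 1.6142


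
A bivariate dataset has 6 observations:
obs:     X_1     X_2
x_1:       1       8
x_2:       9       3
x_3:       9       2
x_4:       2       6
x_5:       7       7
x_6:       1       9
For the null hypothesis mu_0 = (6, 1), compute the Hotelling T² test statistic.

Step 1 — sample mean vector:
  mean(X_1) = (1 + 9 + 9 + 2 + 7 + 1) / 6 = 29/6 = 4.8333
  mean(X_2) = (8 + 3 + 2 + 6 + 7 + 9) / 6 = 35/6 = 5.8333
  x̄ = (4.8333, 5.8333),  deviation x̄ - mu_0 = (4.8333, 5.8333) - (6, 1) = (-1.1667, 4.8333).

Step 2 — sample covariance matrix, S[i,j] = (1/(n-1)) · Σ_k (x_{k,i} - mean_i) · (x_{k,j} - mean_j), divisor n-1 = 5:
  S[X_1,X_1] = ((-3.8333)·(-3.8333) + (4.1667)·(4.1667) + (4.1667)·(4.1667) + (-2.8333)·(-2.8333) + (2.1667)·(2.1667) + (-3.8333)·(-3.8333)) / 5 = 76.8333/5 = 15.3667
  S[X_1,X_2] = ((-3.8333)·(2.1667) + (4.1667)·(-2.8333) + (4.1667)·(-3.8333) + (-2.8333)·(0.1667) + (2.1667)·(1.1667) + (-3.8333)·(3.1667)) / 5 = -46.1667/5 = -9.2333
  S[X_2,X_2] = ((2.1667)·(2.1667) + (-2.8333)·(-2.8333) + (-3.8333)·(-3.8333) + (0.1667)·(0.1667) + (1.1667)·(1.1667) + (3.1667)·(3.1667)) / 5 = 38.8333/5 = 7.7667
  S = [[15.3667, -9.2333],
 [-9.2333, 7.7667]].

Step 3 — invert S. det(S) = 15.3667·7.7667 - (-9.2333)² = 34.0933.
  S^{-1} = (1/det) · [[d, -b], [-b, a]] = [[0.2278, 0.2708],
 [0.2708, 0.4507]].

Step 4 — quadratic form (x̄ - mu_0)^T · S^{-1} · (x̄ - mu_0):
  S^{-1} · (x̄ - mu_0) = (1.0432, 1.8625),
  (x̄ - mu_0)^T · [...] = (-1.1667)·(1.0432) + (4.8333)·(1.8625) = 7.7852.

Step 5 — scale by n: T² = 6 · 7.7852 = 46.711.

T² ≈ 46.711


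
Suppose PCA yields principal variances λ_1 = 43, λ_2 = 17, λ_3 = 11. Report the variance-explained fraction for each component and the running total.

Step 1 — total variance = trace(Sigma) = Σ λ_i = 43 + 17 + 11 = 71.

Step 2 — fraction explained by component i = λ_i / Σ λ:
  PC1: 43/71 = 0.6056
  PC2: 17/71 = 0.2394
  PC3: 11/71 = 0.1549

Step 3 — cumulative fraction after k components = (λ_1 + ... + λ_k) / Σ λ:
  k = 1: 43/71 = 0.6056
  k = 2: (43 + 17)/71 = 60/71 = 0.8451
  k = 3: (43 + 17 + 11)/71 = 71/71 = 1

Summary (fraction, with percent):

explained: PC1 0.6056 (60.56%), PC2 0.2394 (23.94%), PC3 0.1549 (15.49%);  cumulative: 0.6056, 0.8451, 1


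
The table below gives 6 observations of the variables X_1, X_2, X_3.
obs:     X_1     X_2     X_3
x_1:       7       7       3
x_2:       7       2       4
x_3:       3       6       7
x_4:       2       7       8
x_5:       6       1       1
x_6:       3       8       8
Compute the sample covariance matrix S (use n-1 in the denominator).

Step 1 — column means:
  mean(X_1) = (7 + 7 + 3 + 2 + 6 + 3) / 6 = 28/6 = 4.6667
  mean(X_2) = (7 + 2 + 6 + 7 + 1 + 8) / 6 = 31/6 = 5.1667
  mean(X_3) = (3 + 4 + 7 + 8 + 1 + 8) / 6 = 31/6 = 5.1667

Step 2 — sample covariance S[i,j] = (1/(n-1)) · Σ_k (x_{k,i} - mean_i) · (x_{k,j} - mean_j), with n-1 = 5.
  S[X_1,X_1] = ((2.3333)·(2.3333) + (2.3333)·(2.3333) + (-1.6667)·(-1.6667) + (-2.6667)·(-2.6667) + (1.3333)·(1.3333) + (-1.6667)·(-1.6667)) / 5 = 25.3333/5 = 5.0667
  S[X_1,X_2] = ((2.3333)·(1.8333) + (2.3333)·(-3.1667) + (-1.6667)·(0.8333) + (-2.6667)·(1.8333) + (1.3333)·(-4.1667) + (-1.6667)·(2.8333)) / 5 = -19.6667/5 = -3.9333
  S[X_1,X_3] = ((2.3333)·(-2.1667) + (2.3333)·(-1.1667) + (-1.6667)·(1.8333) + (-2.6667)·(2.8333) + (1.3333)·(-4.1667) + (-1.6667)·(2.8333)) / 5 = -28.6667/5 = -5.7333
  S[X_2,X_2] = ((1.8333)·(1.8333) + (-3.1667)·(-3.1667) + (0.8333)·(0.8333) + (1.8333)·(1.8333) + (-4.1667)·(-4.1667) + (2.8333)·(2.8333)) / 5 = 42.8333/5 = 8.5667
  S[X_2,X_3] = ((1.8333)·(-2.1667) + (-3.1667)·(-1.1667) + (0.8333)·(1.8333) + (1.8333)·(2.8333) + (-4.1667)·(-4.1667) + (2.8333)·(2.8333)) / 5 = 31.8333/5 = 6.3667
  S[X_3,X_3] = ((-2.1667)·(-2.1667) + (-1.1667)·(-1.1667) + (1.8333)·(1.8333) + (2.8333)·(2.8333) + (-4.1667)·(-4.1667) + (2.8333)·(2.8333)) / 5 = 42.8333/5 = 8.5667

S is symmetric (S[j,i] = S[i,j]). Assembling:

S = [[5.0667, -3.9333, -5.7333],
 [-3.9333, 8.5667, 6.3667],
 [-5.7333, 6.3667, 8.5667]]


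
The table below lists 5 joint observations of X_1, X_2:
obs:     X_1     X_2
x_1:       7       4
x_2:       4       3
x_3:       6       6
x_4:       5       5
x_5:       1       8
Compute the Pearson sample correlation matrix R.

Step 1 — column means:
  mean(X_1) = (7 + 4 + 6 + 5 + 1) / 5 = 23/5 = 4.6
  mean(X_2) = (4 + 3 + 6 + 5 + 8) / 5 = 26/5 = 5.2

Step 2 — sample variances and covariances s[i,j] = (1/(n-1)) · Σ_k (x_{k,i} - mean_i) · (x_{k,j} - mean_j), with n-1 = 4:
  s[X_1,X_1] = ((2.4)·(2.4) + (-0.6)·(-0.6) + (1.4)·(1.4) + (0.4)·(0.4) + (-3.6)·(-3.6)) / 4 = 21.2/4 = 5.3
  s[X_1,X_2] = ((2.4)·(-1.2) + (-0.6)·(-2.2) + (1.4)·(0.8) + (0.4)·(-0.2) + (-3.6)·(2.8)) / 4 = -10.6/4 = -2.65
  s[X_2,X_2] = ((-1.2)·(-1.2) + (-2.2)·(-2.2) + (0.8)·(0.8) + (-0.2)·(-0.2) + (2.8)·(2.8)) / 4 = 14.8/4 = 3.7
  Sample standard deviations s_i = √(s[i,i]):
  s(X_1) = √(5.3) = 2.3022
  s(X_2) = √(3.7) = 1.9235

Step 3 — r_{ij} = s_{ij} / (s_i · s_j):
  r[X_1,X_1] = 1 (diagonal).
  r[X_1,X_2] = -2.65 / (2.3022 · 1.9235) = -2.65 / 4.4283 = -0.5984
  r[X_2,X_2] = 1 (diagonal).

R is symmetric with unit diagonal. Assembling:

R = [[1, -0.5984],
 [-0.5984, 1]]


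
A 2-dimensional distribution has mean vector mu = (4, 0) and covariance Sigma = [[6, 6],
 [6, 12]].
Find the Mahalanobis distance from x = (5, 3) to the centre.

Step 1 — centre the observation: (x - mu) = (1, 3).

Step 2 — invert Sigma. det(Sigma) = 6·12 - (6)² = 36.
  Sigma^{-1} = (1/det) · [[d, -b], [-b, a]] = [[0.3333, -0.1667],
 [-0.1667, 0.1667]].

Step 3 — form the quadratic (x - mu)^T · Sigma^{-1} · (x - mu):
  Sigma^{-1} · (x - mu) = (-0.1667, 0.3333).
  (x - mu)^T · [Sigma^{-1} · (x - mu)] = (1)·(-0.1667) + (3)·(0.3333) = 0.8333.

Step 4 — take square root: d = √(0.8333) ≈ 0.9129.

d(x, mu) = √(0.8333) ≈ 0.9129


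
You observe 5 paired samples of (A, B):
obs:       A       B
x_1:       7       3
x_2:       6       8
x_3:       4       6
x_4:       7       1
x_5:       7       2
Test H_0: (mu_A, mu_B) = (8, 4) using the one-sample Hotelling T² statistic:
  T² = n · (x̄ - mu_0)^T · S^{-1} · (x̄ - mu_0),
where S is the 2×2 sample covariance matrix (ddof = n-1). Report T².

Step 1 — sample mean vector:
  mean(A) = (7 + 6 + 4 + 7 + 7) / 5 = 31/5 = 6.2
  mean(B) = (3 + 8 + 6 + 1 + 2) / 5 = 20/5 = 4
  x̄ = (6.2, 4),  deviation x̄ - mu_0 = (6.2, 4) - (8, 4) = (-1.8, 0).

Step 2 — sample covariance matrix, S[i,j] = (1/(n-1)) · Σ_k (x_{k,i} - mean_i) · (x_{k,j} - mean_j), divisor n-1 = 4:
  S[A,A] = ((0.8)·(0.8) + (-0.2)·(-0.2) + (-2.2)·(-2.2) + (0.8)·(0.8) + (0.8)·(0.8)) / 4 = 6.8/4 = 1.7
  S[A,B] = ((0.8)·(-1) + (-0.2)·(4) + (-2.2)·(2) + (0.8)·(-3) + (0.8)·(-2)) / 4 = -10/4 = -2.5
  S[B,B] = ((-1)·(-1) + (4)·(4) + (2)·(2) + (-3)·(-3) + (-2)·(-2)) / 4 = 34/4 = 8.5
  S = [[1.7, -2.5],
 [-2.5, 8.5]].

Step 3 — invert S. det(S) = 1.7·8.5 - (-2.5)² = 8.2.
  S^{-1} = (1/det) · [[d, -b], [-b, a]] = [[1.0366, 0.3049],
 [0.3049, 0.2073]].

Step 4 — quadratic form (x̄ - mu_0)^T · S^{-1} · (x̄ - mu_0):
  S^{-1} · (x̄ - mu_0) = (-1.8659, -0.5488),
  (x̄ - mu_0)^T · [...] = (-1.8)·(-1.8659) + (0)·(-0.5488) = 3.3585.

Step 5 — scale by n: T² = 5 · 3.3585 = 16.7927.

T² ≈ 16.7927


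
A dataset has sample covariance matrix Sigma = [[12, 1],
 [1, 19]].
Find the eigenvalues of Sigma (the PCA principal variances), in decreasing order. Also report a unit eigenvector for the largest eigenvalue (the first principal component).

Step 1 — characteristic polynomial of 2×2 Sigma:
  det(Sigma - λI) = λ² - trace · λ + det = 0.
  trace = 12 + 19 = 31, det = 12·19 - (1)² = 227.
Step 2 — discriminant:
  Δ = trace² - 4·det = 961 - 908 = 53.
Step 3 — eigenvalues:
  λ = (trace ± √Δ)/2 = (31 ± 7.2801)/2,
  λ_1 = 19.1401,  λ_2 = 11.8599.

Step 4 — unit eigenvector for λ_1: solve (Sigma - λ_1 I)v = 0. First row:
  (12 - 19.1401)·v_x + (1)·v_y = 0, i.e. (-7.1401)·v_x + (1)·v_y = 0,
  so v ∝ (b, λ_1 - a) = (1, 7.1401) = u.
  ||u|| = √((1)² + (7.1401)²) = √(51.9804) ≈ 7.2097,
  v_1 = u/||u|| ≈ (0.1387, 0.9903) (||v_1|| = 1).

λ_1 = 19.1401,  λ_2 = 11.8599;  v_1 ≈ (0.1387, 0.9903)


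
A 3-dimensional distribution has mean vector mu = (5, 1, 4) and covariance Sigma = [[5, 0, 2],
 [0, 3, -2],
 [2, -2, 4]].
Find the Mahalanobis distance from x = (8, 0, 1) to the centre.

Step 1 — centre the observation: (x - mu) = (3, -1, -3).

Step 2 — invert Sigma (cofactor / det for 3×3, or solve directly):
  Sigma^{-1} = [[0.2857, -0.1429, -0.2143],
 [-0.1429, 0.5714, 0.3571],
 [-0.2143, 0.3571, 0.5357]].

Step 3 — form the quadratic (x - mu)^T · Sigma^{-1} · (x - mu):
  Sigma^{-1} · (x - mu) = (1.6429, -2.0714, -2.6071).
  (x - mu)^T · [Sigma^{-1} · (x - mu)] = (3)·(1.6429) + (-1)·(-2.0714) + (-3)·(-2.6071) = 14.8214.

Step 4 — take square root: d = √(14.8214) ≈ 3.8499.

d(x, mu) = √(14.8214) ≈ 3.8499


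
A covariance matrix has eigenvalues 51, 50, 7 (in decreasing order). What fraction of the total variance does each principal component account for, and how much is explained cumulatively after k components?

Step 1 — total variance = trace(Sigma) = Σ λ_i = 51 + 50 + 7 = 108.

Step 2 — fraction explained by component i = λ_i / Σ λ:
  PC1: 51/108 = 0.4722
  PC2: 50/108 = 0.463
  PC3: 7/108 = 0.0648

Step 3 — cumulative fraction after k components = (λ_1 + ... + λ_k) / Σ λ:
  k = 1: 51/108 = 0.4722
  k = 2: (51 + 50)/108 = 101/108 = 0.9352
  k = 3: (51 + 50 + 7)/108 = 108/108 = 1

Summary (fraction, with percent):

explained: PC1 0.4722 (47.22%), PC2 0.463 (46.3%), PC3 0.0648 (6.48%);  cumulative: 0.4722, 0.9352, 1


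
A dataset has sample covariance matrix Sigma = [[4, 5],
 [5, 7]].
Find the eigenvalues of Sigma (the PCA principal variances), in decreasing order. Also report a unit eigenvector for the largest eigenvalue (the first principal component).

Step 1 — characteristic polynomial of 2×2 Sigma:
  det(Sigma - λI) = λ² - trace · λ + det = 0.
  trace = 4 + 7 = 11, det = 4·7 - (5)² = 3.
Step 2 — discriminant:
  Δ = trace² - 4·det = 121 - 12 = 109.
Step 3 — eigenvalues:
  λ = (trace ± √Δ)/2 = (11 ± 10.4403)/2,
  λ_1 = 10.7202,  λ_2 = 0.2798.

Step 4 — unit eigenvector for λ_1: solve (Sigma - λ_1 I)v = 0. First row:
  (4 - 10.7202)·v_x + (5)·v_y = 0, i.e. (-6.7202)·v_x + (5)·v_y = 0,
  so v ∝ (b, λ_1 - a) = (5, 6.7202) = u.
  ||u|| = √((5)² + (6.7202)²) = √(70.1605) ≈ 8.3762,
  v_1 = u/||u|| ≈ (0.5969, 0.8023) (||v_1|| = 1).

λ_1 = 10.7202,  λ_2 = 0.2798;  v_1 ≈ (0.5969, 0.8023)


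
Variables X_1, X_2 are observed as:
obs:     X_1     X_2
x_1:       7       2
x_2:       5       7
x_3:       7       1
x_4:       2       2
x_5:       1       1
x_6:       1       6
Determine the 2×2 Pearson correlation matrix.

Step 1 — column means:
  mean(X_1) = (7 + 5 + 7 + 2 + 1 + 1) / 6 = 23/6 = 3.8333
  mean(X_2) = (2 + 7 + 1 + 2 + 1 + 6) / 6 = 19/6 = 3.1667

Step 2 — sample variances and covariances s[i,j] = (1/(n-1)) · Σ_k (x_{k,i} - mean_i) · (x_{k,j} - mean_j), with n-1 = 5:
  s[X_1,X_1] = ((3.1667)·(3.1667) + (1.1667)·(1.1667) + (3.1667)·(3.1667) + (-1.8333)·(-1.8333) + (-2.8333)·(-2.8333) + (-2.8333)·(-2.8333)) / 5 = 40.8333/5 = 8.1667
  s[X_1,X_2] = ((3.1667)·(-1.1667) + (1.1667)·(3.8333) + (3.1667)·(-2.1667) + (-1.8333)·(-1.1667) + (-2.8333)·(-2.1667) + (-2.8333)·(2.8333)) / 5 = -5.8333/5 = -1.1667
  s[X_2,X_2] = ((-1.1667)·(-1.1667) + (3.8333)·(3.8333) + (-2.1667)·(-2.1667) + (-1.1667)·(-1.1667) + (-2.1667)·(-2.1667) + (2.8333)·(2.8333)) / 5 = 34.8333/5 = 6.9667
  Sample standard deviations s_i = √(s[i,i]):
  s(X_1) = √(8.1667) = 2.8577
  s(X_2) = √(6.9667) = 2.6394

Step 3 — r_{ij} = s_{ij} / (s_i · s_j):
  r[X_1,X_1] = 1 (diagonal).
  r[X_1,X_2] = -1.1667 / (2.8577 · 2.6394) = -1.1667 / 7.5428 = -0.1547
  r[X_2,X_2] = 1 (diagonal).

R is symmetric with unit diagonal. Assembling:

R = [[1, -0.1547],
 [-0.1547, 1]]


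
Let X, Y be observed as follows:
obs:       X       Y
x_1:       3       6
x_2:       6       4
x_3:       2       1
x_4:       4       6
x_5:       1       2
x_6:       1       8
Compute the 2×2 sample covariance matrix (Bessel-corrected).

Step 1 — column means:
  mean(X) = (3 + 6 + 2 + 4 + 1 + 1) / 6 = 17/6 = 2.8333
  mean(Y) = (6 + 4 + 1 + 6 + 2 + 8) / 6 = 27/6 = 4.5

Step 2 — sample covariance S[i,j] = (1/(n-1)) · Σ_k (x_{k,i} - mean_i) · (x_{k,j} - mean_j), with n-1 = 5.
  S[X,X] = ((0.1667)·(0.1667) + (3.1667)·(3.1667) + (-0.8333)·(-0.8333) + (1.1667)·(1.1667) + (-1.8333)·(-1.8333) + (-1.8333)·(-1.8333)) / 5 = 18.8333/5 = 3.7667
  S[X,Y] = ((0.1667)·(1.5) + (3.1667)·(-0.5) + (-0.8333)·(-3.5) + (1.1667)·(1.5) + (-1.8333)·(-2.5) + (-1.8333)·(3.5)) / 5 = 1.5/5 = 0.3
  S[Y,Y] = ((1.5)·(1.5) + (-0.5)·(-0.5) + (-3.5)·(-3.5) + (1.5)·(1.5) + (-2.5)·(-2.5) + (3.5)·(3.5)) / 5 = 35.5/5 = 7.1

S is symmetric (S[j,i] = S[i,j]). Assembling:

S = [[3.7667, 0.3],
 [0.3, 7.1]]


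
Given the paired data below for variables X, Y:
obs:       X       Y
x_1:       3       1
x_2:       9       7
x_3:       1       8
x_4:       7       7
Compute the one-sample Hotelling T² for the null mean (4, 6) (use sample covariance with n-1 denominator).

Step 1 — sample mean vector:
  mean(X) = (3 + 9 + 1 + 7) / 4 = 20/4 = 5
  mean(Y) = (1 + 7 + 8 + 7) / 4 = 23/4 = 5.75
  x̄ = (5, 5.75),  deviation x̄ - mu_0 = (5, 5.75) - (4, 6) = (1, -0.25).

Step 2 — sample covariance matrix, S[i,j] = (1/(n-1)) · Σ_k (x_{k,i} - mean_i) · (x_{k,j} - mean_j), divisor n-1 = 3:
  S[X,X] = ((-2)·(-2) + (4)·(4) + (-4)·(-4) + (2)·(2)) / 3 = 40/3 = 13.3333
  S[X,Y] = ((-2)·(-4.75) + (4)·(1.25) + (-4)·(2.25) + (2)·(1.25)) / 3 = 8/3 = 2.6667
  S[Y,Y] = ((-4.75)·(-4.75) + (1.25)·(1.25) + (2.25)·(2.25) + (1.25)·(1.25)) / 3 = 30.75/3 = 10.25
  S = [[13.3333, 2.6667],
 [2.6667, 10.25]].

Step 3 — invert S. det(S) = 13.3333·10.25 - (2.6667)² = 129.5556.
  S^{-1} = (1/det) · [[d, -b], [-b, a]] = [[0.0791, -0.0206],
 [-0.0206, 0.1029]].

Step 4 — quadratic form (x̄ - mu_0)^T · S^{-1} · (x̄ - mu_0):
  S^{-1} · (x̄ - mu_0) = (0.0843, -0.0463),
  (x̄ - mu_0)^T · [...] = (1)·(0.0843) + (-0.25)·(-0.0463) = 0.0958.

Step 5 — scale by n: T² = 4 · 0.0958 = 0.3834.

T² ≈ 0.3834


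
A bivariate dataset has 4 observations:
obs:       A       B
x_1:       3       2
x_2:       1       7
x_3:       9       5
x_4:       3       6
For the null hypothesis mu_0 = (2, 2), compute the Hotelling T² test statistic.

Step 1 — sample mean vector:
  mean(A) = (3 + 1 + 9 + 3) / 4 = 16/4 = 4
  mean(B) = (2 + 7 + 5 + 6) / 4 = 20/4 = 5
  x̄ = (4, 5),  deviation x̄ - mu_0 = (4, 5) - (2, 2) = (2, 3).

Step 2 — sample covariance matrix, S[i,j] = (1/(n-1)) · Σ_k (x_{k,i} - mean_i) · (x_{k,j} - mean_j), divisor n-1 = 3:
  S[A,A] = ((-1)·(-1) + (-3)·(-3) + (5)·(5) + (-1)·(-1)) / 3 = 36/3 = 12
  S[A,B] = ((-1)·(-3) + (-3)·(2) + (5)·(0) + (-1)·(1)) / 3 = -4/3 = -1.3333
  S[B,B] = ((-3)·(-3) + (2)·(2) + (0)·(0) + (1)·(1)) / 3 = 14/3 = 4.6667
  S = [[12, -1.3333],
 [-1.3333, 4.6667]].

Step 3 — invert S. det(S) = 12·4.6667 - (-1.3333)² = 54.2222.
  S^{-1} = (1/det) · [[d, -b], [-b, a]] = [[0.0861, 0.0246],
 [0.0246, 0.2213]].

Step 4 — quadratic form (x̄ - mu_0)^T · S^{-1} · (x̄ - mu_0):
  S^{-1} · (x̄ - mu_0) = (0.2459, 0.7131),
  (x̄ - mu_0)^T · [...] = (2)·(0.2459) + (3)·(0.7131) = 2.6311.

Step 5 — scale by n: T² = 4 · 2.6311 = 10.5246.

T² ≈ 10.5246


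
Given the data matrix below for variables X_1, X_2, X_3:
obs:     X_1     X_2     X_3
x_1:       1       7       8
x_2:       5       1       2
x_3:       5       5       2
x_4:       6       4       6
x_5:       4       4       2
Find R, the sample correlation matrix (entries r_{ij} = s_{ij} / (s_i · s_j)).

Step 1 — column means:
  mean(X_1) = (1 + 5 + 5 + 6 + 4) / 5 = 21/5 = 4.2
  mean(X_2) = (7 + 1 + 5 + 4 + 4) / 5 = 21/5 = 4.2
  mean(X_3) = (8 + 2 + 2 + 6 + 2) / 5 = 20/5 = 4

Step 2 — sample variances and covariances s[i,j] = (1/(n-1)) · Σ_k (x_{k,i} - mean_i) · (x_{k,j} - mean_j), with n-1 = 4:
  s[X_1,X_1] = ((-3.2)·(-3.2) + (0.8)·(0.8) + (0.8)·(0.8) + (1.8)·(1.8) + (-0.2)·(-0.2)) / 4 = 14.8/4 = 3.7
  s[X_1,X_2] = ((-3.2)·(2.8) + (0.8)·(-3.2) + (0.8)·(0.8) + (1.8)·(-0.2) + (-0.2)·(-0.2)) / 4 = -11.2/4 = -2.8
  s[X_1,X_3] = ((-3.2)·(4) + (0.8)·(-2) + (0.8)·(-2) + (1.8)·(2) + (-0.2)·(-2)) / 4 = -12/4 = -3
  s[X_2,X_2] = ((2.8)·(2.8) + (-3.2)·(-3.2) + (0.8)·(0.8) + (-0.2)·(-0.2) + (-0.2)·(-0.2)) / 4 = 18.8/4 = 4.7
  s[X_2,X_3] = ((2.8)·(4) + (-3.2)·(-2) + (0.8)·(-2) + (-0.2)·(2) + (-0.2)·(-2)) / 4 = 16/4 = 4
  s[X_3,X_3] = ((4)·(4) + (-2)·(-2) + (-2)·(-2) + (2)·(2) + (-2)·(-2)) / 4 = 32/4 = 8
  Sample standard deviations s_i = √(s[i,i]):
  s(X_1) = √(3.7) = 1.9235
  s(X_2) = √(4.7) = 2.1679
  s(X_3) = √(8) = 2.8284

Step 3 — r_{ij} = s_{ij} / (s_i · s_j):
  r[X_1,X_1] = 1 (diagonal).
  r[X_1,X_2] = -2.8 / (1.9235 · 2.1679) = -2.8 / 4.1701 = -0.6714
  r[X_1,X_3] = -3 / (1.9235 · 2.8284) = -3 / 5.4406 = -0.5514
  r[X_2,X_2] = 1 (diagonal).
  r[X_2,X_3] = 4 / (2.1679 · 2.8284) = 4 / 6.1319 = 0.6523
  r[X_3,X_3] = 1 (diagonal).

R is symmetric with unit diagonal. Assembling:

R = [[1, -0.6714, -0.5514],
 [-0.6714, 1, 0.6523],
 [-0.5514, 0.6523, 1]]


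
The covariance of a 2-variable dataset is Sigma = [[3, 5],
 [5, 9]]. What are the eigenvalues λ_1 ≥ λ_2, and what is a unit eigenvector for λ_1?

Step 1 — characteristic polynomial of 2×2 Sigma:
  det(Sigma - λI) = λ² - trace · λ + det = 0.
  trace = 3 + 9 = 12, det = 3·9 - (5)² = 2.
Step 2 — discriminant:
  Δ = trace² - 4·det = 144 - 8 = 136.
Step 3 — eigenvalues:
  λ = (trace ± √Δ)/2 = (12 ± 11.6619)/2,
  λ_1 = 11.831,  λ_2 = 0.169.

Step 4 — unit eigenvector for λ_1: solve (Sigma - λ_1 I)v = 0. First row:
  (3 - 11.831)·v_x + (5)·v_y = 0, i.e. (-8.831)·v_x + (5)·v_y = 0,
  so v ∝ (b, λ_1 - a) = (5, 8.831) = u.
  ||u|| = √((5)² + (8.831)²) = √(102.9857) ≈ 10.1482,
  v_1 = u/||u|| ≈ (0.4927, 0.8702) (||v_1|| = 1).

λ_1 = 11.831,  λ_2 = 0.169;  v_1 ≈ (0.4927, 0.8702)


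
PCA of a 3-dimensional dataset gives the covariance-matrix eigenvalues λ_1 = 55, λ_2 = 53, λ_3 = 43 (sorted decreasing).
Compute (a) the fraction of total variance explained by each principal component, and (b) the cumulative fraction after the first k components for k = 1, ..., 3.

Step 1 — total variance = trace(Sigma) = Σ λ_i = 55 + 53 + 43 = 151.

Step 2 — fraction explained by component i = λ_i / Σ λ:
  PC1: 55/151 = 0.3642
  PC2: 53/151 = 0.351
  PC3: 43/151 = 0.2848

Step 3 — cumulative fraction after k components = (λ_1 + ... + λ_k) / Σ λ:
  k = 1: 55/151 = 0.3642
  k = 2: (55 + 53)/151 = 108/151 = 0.7152
  k = 3: (55 + 53 + 43)/151 = 151/151 = 1

Summary (fraction, with percent):

explained: PC1 0.3642 (36.42%), PC2 0.351 (35.1%), PC3 0.2848 (28.48%);  cumulative: 0.3642, 0.7152, 1


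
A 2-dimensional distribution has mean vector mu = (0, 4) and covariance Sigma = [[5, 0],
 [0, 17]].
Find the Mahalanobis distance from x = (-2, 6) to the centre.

Step 1 — centre the observation: (x - mu) = (-2, 2).

Step 2 — invert Sigma. det(Sigma) = 5·17 - (0)² = 85.
  Sigma^{-1} = (1/det) · [[d, -b], [-b, a]] = [[0.2, 0],
 [0, 0.0588]].

Step 3 — form the quadratic (x - mu)^T · Sigma^{-1} · (x - mu):
  Sigma^{-1} · (x - mu) = (-0.4, 0.1176).
  (x - mu)^T · [Sigma^{-1} · (x - mu)] = (-2)·(-0.4) + (2)·(0.1176) = 1.0353.

Step 4 — take square root: d = √(1.0353) ≈ 1.0175.

d(x, mu) = √(1.0353) ≈ 1.0175


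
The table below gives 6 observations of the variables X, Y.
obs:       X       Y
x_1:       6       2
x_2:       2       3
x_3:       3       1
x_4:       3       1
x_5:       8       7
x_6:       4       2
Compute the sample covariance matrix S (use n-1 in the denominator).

Step 1 — column means:
  mean(X) = (6 + 2 + 3 + 3 + 8 + 4) / 6 = 26/6 = 4.3333
  mean(Y) = (2 + 3 + 1 + 1 + 7 + 2) / 6 = 16/6 = 2.6667

Step 2 — sample covariance S[i,j] = (1/(n-1)) · Σ_k (x_{k,i} - mean_i) · (x_{k,j} - mean_j), with n-1 = 5.
  S[X,X] = ((1.6667)·(1.6667) + (-2.3333)·(-2.3333) + (-1.3333)·(-1.3333) + (-1.3333)·(-1.3333) + (3.6667)·(3.6667) + (-0.3333)·(-0.3333)) / 5 = 25.3333/5 = 5.0667
  S[X,Y] = ((1.6667)·(-0.6667) + (-2.3333)·(0.3333) + (-1.3333)·(-1.6667) + (-1.3333)·(-1.6667) + (3.6667)·(4.3333) + (-0.3333)·(-0.6667)) / 5 = 18.6667/5 = 3.7333
  S[Y,Y] = ((-0.6667)·(-0.6667) + (0.3333)·(0.3333) + (-1.6667)·(-1.6667) + (-1.6667)·(-1.6667) + (4.3333)·(4.3333) + (-0.6667)·(-0.6667)) / 5 = 25.3333/5 = 5.0667

S is symmetric (S[j,i] = S[i,j]). Assembling:

S = [[5.0667, 3.7333],
 [3.7333, 5.0667]]


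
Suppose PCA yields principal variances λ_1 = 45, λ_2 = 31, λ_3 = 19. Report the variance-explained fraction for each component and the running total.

Step 1 — total variance = trace(Sigma) = Σ λ_i = 45 + 31 + 19 = 95.

Step 2 — fraction explained by component i = λ_i / Σ λ:
  PC1: 45/95 = 0.4737
  PC2: 31/95 = 0.3263
  PC3: 19/95 = 0.2

Step 3 — cumulative fraction after k components = (λ_1 + ... + λ_k) / Σ λ:
  k = 1: 45/95 = 0.4737
  k = 2: (45 + 31)/95 = 76/95 = 0.8
  k = 3: (45 + 31 + 19)/95 = 95/95 = 1

Summary (fraction, with percent):

explained: PC1 0.4737 (47.37%), PC2 0.3263 (32.63%), PC3 0.2 (20%);  cumulative: 0.4737, 0.8, 1


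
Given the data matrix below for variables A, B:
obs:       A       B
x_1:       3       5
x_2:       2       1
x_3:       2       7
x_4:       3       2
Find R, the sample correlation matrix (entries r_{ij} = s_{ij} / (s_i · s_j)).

Step 1 — column means:
  mean(A) = (3 + 2 + 2 + 3) / 4 = 10/4 = 2.5
  mean(B) = (5 + 1 + 7 + 2) / 4 = 15/4 = 3.75

Step 2 — sample variances and covariances s[i,j] = (1/(n-1)) · Σ_k (x_{k,i} - mean_i) · (x_{k,j} - mean_j), with n-1 = 3:
  s[A,A] = ((0.5)·(0.5) + (-0.5)·(-0.5) + (-0.5)·(-0.5) + (0.5)·(0.5)) / 3 = 1/3 = 0.3333
  s[A,B] = ((0.5)·(1.25) + (-0.5)·(-2.75) + (-0.5)·(3.25) + (0.5)·(-1.75)) / 3 = -0.5/3 = -0.1667
  s[B,B] = ((1.25)·(1.25) + (-2.75)·(-2.75) + (3.25)·(3.25) + (-1.75)·(-1.75)) / 3 = 22.75/3 = 7.5833
  Sample standard deviations s_i = √(s[i,i]):
  s(A) = √(0.3333) = 0.5774
  s(B) = √(7.5833) = 2.7538

Step 3 — r_{ij} = s_{ij} / (s_i · s_j):
  r[A,A] = 1 (diagonal).
  r[A,B] = -0.1667 / (0.5774 · 2.7538) = -0.1667 / 1.5899 = -0.1048
  r[B,B] = 1 (diagonal).

R is symmetric with unit diagonal. Assembling:

R = [[1, -0.1048],
 [-0.1048, 1]]


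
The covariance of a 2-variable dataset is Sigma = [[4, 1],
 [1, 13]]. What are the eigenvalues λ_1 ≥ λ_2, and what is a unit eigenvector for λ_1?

Step 1 — characteristic polynomial of 2×2 Sigma:
  det(Sigma - λI) = λ² - trace · λ + det = 0.
  trace = 4 + 13 = 17, det = 4·13 - (1)² = 51.
Step 2 — discriminant:
  Δ = trace² - 4·det = 289 - 204 = 85.
Step 3 — eigenvalues:
  λ = (trace ± √Δ)/2 = (17 ± 9.2195)/2,
  λ_1 = 13.1098,  λ_2 = 3.8902.

Step 4 — unit eigenvector for λ_1: solve (Sigma - λ_1 I)v = 0. First row:
  (4 - 13.1098)·v_x + (1)·v_y = 0, i.e. (-9.1098)·v_x + (1)·v_y = 0,
  so v ∝ (b, λ_1 - a) = (1, 9.1098) = u.
  ||u|| = √((1)² + (9.1098)²) = √(83.988) ≈ 9.1645,
  v_1 = u/||u|| ≈ (0.1091, 0.994) (||v_1|| = 1).

λ_1 = 13.1098,  λ_2 = 3.8902;  v_1 ≈ (0.1091, 0.994)


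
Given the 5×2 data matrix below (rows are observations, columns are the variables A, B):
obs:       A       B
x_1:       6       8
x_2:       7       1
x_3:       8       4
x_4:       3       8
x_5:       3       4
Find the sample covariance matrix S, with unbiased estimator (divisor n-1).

Step 1 — column means:
  mean(A) = (6 + 7 + 8 + 3 + 3) / 5 = 27/5 = 5.4
  mean(B) = (8 + 1 + 4 + 8 + 4) / 5 = 25/5 = 5

Step 2 — sample covariance S[i,j] = (1/(n-1)) · Σ_k (x_{k,i} - mean_i) · (x_{k,j} - mean_j), with n-1 = 4.
  S[A,A] = ((0.6)·(0.6) + (1.6)·(1.6) + (2.6)·(2.6) + (-2.4)·(-2.4) + (-2.4)·(-2.4)) / 4 = 21.2/4 = 5.3
  S[A,B] = ((0.6)·(3) + (1.6)·(-4) + (2.6)·(-1) + (-2.4)·(3) + (-2.4)·(-1)) / 4 = -12/4 = -3
  S[B,B] = ((3)·(3) + (-4)·(-4) + (-1)·(-1) + (3)·(3) + (-1)·(-1)) / 4 = 36/4 = 9

S is symmetric (S[j,i] = S[i,j]). Assembling:

S = [[5.3, -3],
 [-3, 9]]


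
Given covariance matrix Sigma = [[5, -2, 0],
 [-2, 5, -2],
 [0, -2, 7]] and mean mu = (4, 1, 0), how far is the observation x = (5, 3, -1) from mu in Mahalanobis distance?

Step 1 — centre the observation: (x - mu) = (1, 2, -1).

Step 2 — invert Sigma (cofactor / det for 3×3, or solve directly):
  Sigma^{-1} = [[0.2441, 0.1102, 0.0315],
 [0.1102, 0.2756, 0.0787],
 [0.0315, 0.0787, 0.1654]].

Step 3 — form the quadratic (x - mu)^T · Sigma^{-1} · (x - mu):
  Sigma^{-1} · (x - mu) = (0.4331, 0.5827, 0.0236).
  (x - mu)^T · [Sigma^{-1} · (x - mu)] = (1)·(0.4331) + (2)·(0.5827) + (-1)·(0.0236) = 1.5748.

Step 4 — take square root: d = √(1.5748) ≈ 1.2549.

d(x, mu) = √(1.5748) ≈ 1.2549


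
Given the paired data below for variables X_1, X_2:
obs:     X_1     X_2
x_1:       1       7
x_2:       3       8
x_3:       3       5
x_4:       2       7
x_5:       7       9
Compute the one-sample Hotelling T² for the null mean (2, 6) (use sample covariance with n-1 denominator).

Step 1 — sample mean vector:
  mean(X_1) = (1 + 3 + 3 + 2 + 7) / 5 = 16/5 = 3.2
  mean(X_2) = (7 + 8 + 5 + 7 + 9) / 5 = 36/5 = 7.2
  x̄ = (3.2, 7.2),  deviation x̄ - mu_0 = (3.2, 7.2) - (2, 6) = (1.2, 1.2).

Step 2 — sample covariance matrix, S[i,j] = (1/(n-1)) · Σ_k (x_{k,i} - mean_i) · (x_{k,j} - mean_j), divisor n-1 = 4:
  S[X_1,X_1] = ((-2.2)·(-2.2) + (-0.2)·(-0.2) + (-0.2)·(-0.2) + (-1.2)·(-1.2) + (3.8)·(3.8)) / 4 = 20.8/4 = 5.2
  S[X_1,X_2] = ((-2.2)·(-0.2) + (-0.2)·(0.8) + (-0.2)·(-2.2) + (-1.2)·(-0.2) + (3.8)·(1.8)) / 4 = 7.8/4 = 1.95
  S[X_2,X_2] = ((-0.2)·(-0.2) + (0.8)·(0.8) + (-2.2)·(-2.2) + (-0.2)·(-0.2) + (1.8)·(1.8)) / 4 = 8.8/4 = 2.2
  S = [[5.2, 1.95],
 [1.95, 2.2]].

Step 3 — invert S. det(S) = 5.2·2.2 - (1.95)² = 7.6375.
  S^{-1} = (1/det) · [[d, -b], [-b, a]] = [[0.2881, -0.2553],
 [-0.2553, 0.6809]].

Step 4 — quadratic form (x̄ - mu_0)^T · S^{-1} · (x̄ - mu_0):
  S^{-1} · (x̄ - mu_0) = (0.0393, 0.5106),
  (x̄ - mu_0)^T · [...] = (1.2)·(0.0393) + (1.2)·(0.5106) = 0.6599.

Step 5 — scale by n: T² = 5 · 0.6599 = 3.2995.

T² ≈ 3.2995


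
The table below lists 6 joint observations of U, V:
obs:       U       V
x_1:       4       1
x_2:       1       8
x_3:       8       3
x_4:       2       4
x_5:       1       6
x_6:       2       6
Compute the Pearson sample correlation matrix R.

Step 1 — column means:
  mean(U) = (4 + 1 + 8 + 2 + 1 + 2) / 6 = 18/6 = 3
  mean(V) = (1 + 8 + 3 + 4 + 6 + 6) / 6 = 28/6 = 4.6667

Step 2 — sample variances and covariances s[i,j] = (1/(n-1)) · Σ_k (x_{k,i} - mean_i) · (x_{k,j} - mean_j), with n-1 = 5:
  s[U,U] = ((1)·(1) + (-2)·(-2) + (5)·(5) + (-1)·(-1) + (-2)·(-2) + (-1)·(-1)) / 5 = 36/5 = 7.2
  s[U,V] = ((1)·(-3.6667) + (-2)·(3.3333) + (5)·(-1.6667) + (-1)·(-0.6667) + (-2)·(1.3333) + (-1)·(1.3333)) / 5 = -22/5 = -4.4
  s[V,V] = ((-3.6667)·(-3.6667) + (3.3333)·(3.3333) + (-1.6667)·(-1.6667) + (-0.6667)·(-0.6667) + (1.3333)·(1.3333) + (1.3333)·(1.3333)) / 5 = 31.3333/5 = 6.2667
  Sample standard deviations s_i = √(s[i,i]):
  s(U) = √(7.2) = 2.6833
  s(V) = √(6.2667) = 2.5033

Step 3 — r_{ij} = s_{ij} / (s_i · s_j):
  r[U,U] = 1 (diagonal).
  r[U,V] = -4.4 / (2.6833 · 2.5033) = -4.4 / 6.7171 = -0.655
  r[V,V] = 1 (diagonal).

R is symmetric with unit diagonal. Assembling:

R = [[1, -0.655],
 [-0.655, 1]]


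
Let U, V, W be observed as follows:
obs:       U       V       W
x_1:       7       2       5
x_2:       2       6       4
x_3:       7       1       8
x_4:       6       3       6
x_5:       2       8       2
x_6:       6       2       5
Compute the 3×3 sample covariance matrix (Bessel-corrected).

Step 1 — column means:
  mean(U) = (7 + 2 + 7 + 6 + 2 + 6) / 6 = 30/6 = 5
  mean(V) = (2 + 6 + 1 + 3 + 8 + 2) / 6 = 22/6 = 3.6667
  mean(W) = (5 + 4 + 8 + 6 + 2 + 5) / 6 = 30/6 = 5

Step 2 — sample covariance S[i,j] = (1/(n-1)) · Σ_k (x_{k,i} - mean_i) · (x_{k,j} - mean_j), with n-1 = 5.
  S[U,U] = ((2)·(2) + (-3)·(-3) + (2)·(2) + (1)·(1) + (-3)·(-3) + (1)·(1)) / 5 = 28/5 = 5.6
  S[U,V] = ((2)·(-1.6667) + (-3)·(2.3333) + (2)·(-2.6667) + (1)·(-0.6667) + (-3)·(4.3333) + (1)·(-1.6667)) / 5 = -31/5 = -6.2
  S[U,W] = ((2)·(0) + (-3)·(-1) + (2)·(3) + (1)·(1) + (-3)·(-3) + (1)·(0)) / 5 = 19/5 = 3.8
  S[V,V] = ((-1.6667)·(-1.6667) + (2.3333)·(2.3333) + (-2.6667)·(-2.6667) + (-0.6667)·(-0.6667) + (4.3333)·(4.3333) + (-1.6667)·(-1.6667)) / 5 = 37.3333/5 = 7.4667
  S[V,W] = ((-1.6667)·(0) + (2.3333)·(-1) + (-2.6667)·(3) + (-0.6667)·(1) + (4.3333)·(-3) + (-1.6667)·(0)) / 5 = -24/5 = -4.8
  S[W,W] = ((0)·(0) + (-1)·(-1) + (3)·(3) + (1)·(1) + (-3)·(-3) + (0)·(0)) / 5 = 20/5 = 4

S is symmetric (S[j,i] = S[i,j]). Assembling:

S = [[5.6, -6.2, 3.8],
 [-6.2, 7.4667, -4.8],
 [3.8, -4.8, 4]]


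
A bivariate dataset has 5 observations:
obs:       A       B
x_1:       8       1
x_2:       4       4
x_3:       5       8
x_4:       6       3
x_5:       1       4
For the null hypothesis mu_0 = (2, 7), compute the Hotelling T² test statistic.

Step 1 — sample mean vector:
  mean(A) = (8 + 4 + 5 + 6 + 1) / 5 = 24/5 = 4.8
  mean(B) = (1 + 4 + 8 + 3 + 4) / 5 = 20/5 = 4
  x̄ = (4.8, 4),  deviation x̄ - mu_0 = (4.8, 4) - (2, 7) = (2.8, -3).

Step 2 — sample covariance matrix, S[i,j] = (1/(n-1)) · Σ_k (x_{k,i} - mean_i) · (x_{k,j} - mean_j), divisor n-1 = 4:
  S[A,A] = ((3.2)·(3.2) + (-0.8)·(-0.8) + (0.2)·(0.2) + (1.2)·(1.2) + (-3.8)·(-3.8)) / 4 = 26.8/4 = 6.7
  S[A,B] = ((3.2)·(-3) + (-0.8)·(0) + (0.2)·(4) + (1.2)·(-1) + (-3.8)·(0)) / 4 = -10/4 = -2.5
  S[B,B] = ((-3)·(-3) + (0)·(0) + (4)·(4) + (-1)·(-1) + (0)·(0)) / 4 = 26/4 = 6.5
  S = [[6.7, -2.5],
 [-2.5, 6.5]].

Step 3 — invert S. det(S) = 6.7·6.5 - (-2.5)² = 37.3.
  S^{-1} = (1/det) · [[d, -b], [-b, a]] = [[0.1743, 0.067],
 [0.067, 0.1796]].

Step 4 — quadratic form (x̄ - mu_0)^T · S^{-1} · (x̄ - mu_0):
  S^{-1} · (x̄ - mu_0) = (0.2869, -0.3512),
  (x̄ - mu_0)^T · [...] = (2.8)·(0.2869) + (-3)·(-0.3512) = 1.8568.

Step 5 — scale by n: T² = 5 · 1.8568 = 9.2842.

T² ≈ 9.2842


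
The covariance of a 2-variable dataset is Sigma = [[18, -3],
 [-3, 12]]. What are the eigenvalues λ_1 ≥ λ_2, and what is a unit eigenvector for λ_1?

Step 1 — characteristic polynomial of 2×2 Sigma:
  det(Sigma - λI) = λ² - trace · λ + det = 0.
  trace = 18 + 12 = 30, det = 18·12 - (-3)² = 207.
Step 2 — discriminant:
  Δ = trace² - 4·det = 900 - 828 = 72.
Step 3 — eigenvalues:
  λ = (trace ± √Δ)/2 = (30 ± 8.4853)/2,
  λ_1 = 19.2426,  λ_2 = 10.7574.

Step 4 — unit eigenvector for λ_1: solve (Sigma - λ_1 I)v = 0. First row:
  (18 - 19.2426)·v_x + (-3)·v_y = 0, i.e. (-1.2426)·v_x + (-3)·v_y = 0,
  so v ∝ (b, λ_1 - a) = (-3, 1.2426); multiply by -1 so the first entry is positive: u = (3, -1.2426).
  ||u|| = √((3)² + (-1.2426)²) = √(10.5442) ≈ 3.2472,
  v_1 = u/||u|| ≈ (0.9239, -0.3827) (||v_1|| = 1).

λ_1 = 19.2426,  λ_2 = 10.7574;  v_1 ≈ (0.9239, -0.3827)


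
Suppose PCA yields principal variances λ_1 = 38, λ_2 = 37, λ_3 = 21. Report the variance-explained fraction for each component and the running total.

Step 1 — total variance = trace(Sigma) = Σ λ_i = 38 + 37 + 21 = 96.

Step 2 — fraction explained by component i = λ_i / Σ λ:
  PC1: 38/96 = 0.3958
  PC2: 37/96 = 0.3854
  PC3: 21/96 = 0.2188

Step 3 — cumulative fraction after k components = (λ_1 + ... + λ_k) / Σ λ:
  k = 1: 38/96 = 0.3958
  k = 2: (38 + 37)/96 = 75/96 = 0.7812
  k = 3: (38 + 37 + 21)/96 = 96/96 = 1

Summary (fraction, with percent):

explained: PC1 0.3958 (39.58%), PC2 0.3854 (38.54%), PC3 0.2188 (21.88%);  cumulative: 0.3958, 0.7812, 1


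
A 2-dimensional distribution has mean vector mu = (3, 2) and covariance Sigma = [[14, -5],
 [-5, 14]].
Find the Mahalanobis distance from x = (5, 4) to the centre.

Step 1 — centre the observation: (x - mu) = (2, 2).

Step 2 — invert Sigma. det(Sigma) = 14·14 - (-5)² = 171.
  Sigma^{-1} = (1/det) · [[d, -b], [-b, a]] = [[0.0819, 0.0292],
 [0.0292, 0.0819]].

Step 3 — form the quadratic (x - mu)^T · Sigma^{-1} · (x - mu):
  Sigma^{-1} · (x - mu) = (0.2222, 0.2222).
  (x - mu)^T · [Sigma^{-1} · (x - mu)] = (2)·(0.2222) + (2)·(0.2222) = 0.8889.

Step 4 — take square root: d = √(0.8889) ≈ 0.9428.

d(x, mu) = √(0.8889) ≈ 0.9428


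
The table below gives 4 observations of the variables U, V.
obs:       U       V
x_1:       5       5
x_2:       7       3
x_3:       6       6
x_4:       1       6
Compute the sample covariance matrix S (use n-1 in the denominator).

Step 1 — column means:
  mean(U) = (5 + 7 + 6 + 1) / 4 = 19/4 = 4.75
  mean(V) = (5 + 3 + 6 + 6) / 4 = 20/4 = 5

Step 2 — sample covariance S[i,j] = (1/(n-1)) · Σ_k (x_{k,i} - mean_i) · (x_{k,j} - mean_j), with n-1 = 3.
  S[U,U] = ((0.25)·(0.25) + (2.25)·(2.25) + (1.25)·(1.25) + (-3.75)·(-3.75)) / 3 = 20.75/3 = 6.9167
  S[U,V] = ((0.25)·(0) + (2.25)·(-2) + (1.25)·(1) + (-3.75)·(1)) / 3 = -7/3 = -2.3333
  S[V,V] = ((0)·(0) + (-2)·(-2) + (1)·(1) + (1)·(1)) / 3 = 6/3 = 2

S is symmetric (S[j,i] = S[i,j]). Assembling:

S = [[6.9167, -2.3333],
 [-2.3333, 2]]
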